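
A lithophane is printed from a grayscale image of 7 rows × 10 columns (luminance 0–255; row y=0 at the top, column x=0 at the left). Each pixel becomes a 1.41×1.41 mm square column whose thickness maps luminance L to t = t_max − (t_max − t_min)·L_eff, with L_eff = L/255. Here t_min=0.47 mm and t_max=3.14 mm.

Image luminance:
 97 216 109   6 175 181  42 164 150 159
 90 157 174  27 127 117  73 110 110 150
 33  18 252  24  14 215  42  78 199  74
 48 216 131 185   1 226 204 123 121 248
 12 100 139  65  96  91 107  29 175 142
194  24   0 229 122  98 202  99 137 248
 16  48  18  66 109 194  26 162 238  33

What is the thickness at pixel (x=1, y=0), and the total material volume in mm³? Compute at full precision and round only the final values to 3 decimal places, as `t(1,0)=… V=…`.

span = t_max - t_min = 3.14 - 0.47 = 2.670
L(1,0) = 216, L_eff = 216/255 = 0.847059
t(1,0) = 3.14 - 2.670·0.847059 = 0.878
Σt over all 7·10 pixels = 229391/1700 ≈ 134.9358824
V = pitch²·Σt = 1.41²·229391/1700 = 268.266

t(1,0)=0.878 V=268.266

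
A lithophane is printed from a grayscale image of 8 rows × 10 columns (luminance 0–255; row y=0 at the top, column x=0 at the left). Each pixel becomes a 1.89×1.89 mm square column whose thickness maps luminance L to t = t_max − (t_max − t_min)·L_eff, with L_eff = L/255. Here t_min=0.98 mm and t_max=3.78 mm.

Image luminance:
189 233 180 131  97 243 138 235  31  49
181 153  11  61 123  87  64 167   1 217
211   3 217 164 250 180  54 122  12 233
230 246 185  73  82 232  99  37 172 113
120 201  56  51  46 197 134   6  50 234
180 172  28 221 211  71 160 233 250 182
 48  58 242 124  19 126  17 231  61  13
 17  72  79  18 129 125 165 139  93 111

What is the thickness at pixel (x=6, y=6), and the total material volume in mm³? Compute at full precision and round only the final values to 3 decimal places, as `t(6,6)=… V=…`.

span = t_max - t_min = 3.78 - 0.98 = 2.800
L(6,6) = 17, L_eff = 17/255 = 0.066667
t(6,6) = 3.78 - 2.800·0.066667 = 3.593
Σt over all 8·10 pixels = 242816/1275 ≈ 190.4439216
V = pitch²·Σt = 1.89²·242816/1275 = 680.285

t(6,6)=3.593 V=680.285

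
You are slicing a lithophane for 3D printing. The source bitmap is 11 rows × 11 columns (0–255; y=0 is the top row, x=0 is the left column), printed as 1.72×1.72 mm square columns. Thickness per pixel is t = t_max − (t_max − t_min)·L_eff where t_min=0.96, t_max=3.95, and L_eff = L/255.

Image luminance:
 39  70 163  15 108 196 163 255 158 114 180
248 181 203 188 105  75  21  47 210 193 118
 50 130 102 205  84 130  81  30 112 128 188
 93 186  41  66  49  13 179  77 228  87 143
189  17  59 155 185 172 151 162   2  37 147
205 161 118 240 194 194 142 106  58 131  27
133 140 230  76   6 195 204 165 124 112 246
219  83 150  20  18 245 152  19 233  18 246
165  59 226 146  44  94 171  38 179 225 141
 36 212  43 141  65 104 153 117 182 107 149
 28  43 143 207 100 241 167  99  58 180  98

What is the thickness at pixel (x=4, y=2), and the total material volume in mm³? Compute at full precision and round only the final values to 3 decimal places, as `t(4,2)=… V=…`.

span = t_max - t_min = 3.95 - 0.96 = 2.990
L(4,2) = 84, L_eff = 84/255 = 0.329412
t(4,2) = 3.95 - 2.990·0.329412 = 2.965
Σt over all 11·11 pixels = 1888381/6375 ≈ 296.2166275
V = pitch²·Σt = 1.72²·1888381/6375 = 876.327

t(4,2)=2.965 V=876.327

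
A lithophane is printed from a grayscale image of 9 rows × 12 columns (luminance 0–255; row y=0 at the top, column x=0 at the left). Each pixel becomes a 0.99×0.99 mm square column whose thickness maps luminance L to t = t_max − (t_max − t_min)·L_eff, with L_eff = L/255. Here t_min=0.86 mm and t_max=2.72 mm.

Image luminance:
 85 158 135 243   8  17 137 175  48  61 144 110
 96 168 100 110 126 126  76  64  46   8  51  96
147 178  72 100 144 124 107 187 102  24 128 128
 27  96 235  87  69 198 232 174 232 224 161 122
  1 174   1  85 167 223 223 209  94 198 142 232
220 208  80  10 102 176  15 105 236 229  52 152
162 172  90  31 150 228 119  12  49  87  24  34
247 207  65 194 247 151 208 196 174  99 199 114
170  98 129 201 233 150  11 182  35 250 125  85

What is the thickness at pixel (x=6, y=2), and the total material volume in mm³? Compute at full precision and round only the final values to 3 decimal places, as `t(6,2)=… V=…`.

span = t_max - t_min = 2.72 - 0.86 = 1.860
L(6,2) = 107, L_eff = 107/255 = 0.419608
t(6,2) = 2.72 - 1.860·0.419608 = 1.940
Σt over all 9·12 pixels = 408046/2125 ≈ 192.0216471
V = pitch²·Σt = 0.99²·408046/2125 = 188.200

t(6,2)=1.940 V=188.200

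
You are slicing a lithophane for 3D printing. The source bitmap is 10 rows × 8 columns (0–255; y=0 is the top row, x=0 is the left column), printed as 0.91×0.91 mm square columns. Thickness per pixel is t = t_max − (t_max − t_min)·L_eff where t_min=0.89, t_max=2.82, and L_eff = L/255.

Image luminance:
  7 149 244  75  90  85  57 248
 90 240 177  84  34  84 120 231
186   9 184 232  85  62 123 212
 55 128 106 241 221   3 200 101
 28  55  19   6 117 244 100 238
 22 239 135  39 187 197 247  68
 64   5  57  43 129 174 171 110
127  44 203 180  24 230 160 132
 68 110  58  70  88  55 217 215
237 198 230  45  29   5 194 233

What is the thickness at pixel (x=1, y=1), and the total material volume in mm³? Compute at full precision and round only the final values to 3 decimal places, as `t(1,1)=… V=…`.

t(1,1)=1.004 V=124.087

span = t_max - t_min = 2.82 - 0.89 = 1.930
L(1,1) = 240, L_eff = 240/255 = 0.941176
t(1,1) = 2.82 - 1.930·0.941176 = 1.004
Σt over all 10·8 pixels = 3821063/25500 ≈ 149.8456078
V = pitch²·Σt = 0.91²·3821063/25500 = 124.087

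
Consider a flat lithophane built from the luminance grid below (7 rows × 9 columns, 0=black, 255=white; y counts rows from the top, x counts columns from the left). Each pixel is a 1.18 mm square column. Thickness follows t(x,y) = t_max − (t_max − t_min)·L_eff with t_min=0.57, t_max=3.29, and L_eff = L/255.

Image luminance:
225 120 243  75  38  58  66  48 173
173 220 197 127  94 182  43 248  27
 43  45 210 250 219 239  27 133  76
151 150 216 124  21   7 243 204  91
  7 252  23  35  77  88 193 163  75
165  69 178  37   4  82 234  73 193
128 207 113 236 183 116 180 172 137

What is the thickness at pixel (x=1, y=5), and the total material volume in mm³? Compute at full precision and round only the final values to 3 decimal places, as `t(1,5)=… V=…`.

span = t_max - t_min = 3.29 - 0.57 = 2.720
L(1,5) = 69, L_eff = 69/255 = 0.270588
t(1,5) = 3.29 - 2.720·0.270588 = 2.554
Σt over all 7·9 pixels = 119.526
V = pitch²·Σt = 1.18²·119.526 = 166.428

t(1,5)=2.554 V=166.428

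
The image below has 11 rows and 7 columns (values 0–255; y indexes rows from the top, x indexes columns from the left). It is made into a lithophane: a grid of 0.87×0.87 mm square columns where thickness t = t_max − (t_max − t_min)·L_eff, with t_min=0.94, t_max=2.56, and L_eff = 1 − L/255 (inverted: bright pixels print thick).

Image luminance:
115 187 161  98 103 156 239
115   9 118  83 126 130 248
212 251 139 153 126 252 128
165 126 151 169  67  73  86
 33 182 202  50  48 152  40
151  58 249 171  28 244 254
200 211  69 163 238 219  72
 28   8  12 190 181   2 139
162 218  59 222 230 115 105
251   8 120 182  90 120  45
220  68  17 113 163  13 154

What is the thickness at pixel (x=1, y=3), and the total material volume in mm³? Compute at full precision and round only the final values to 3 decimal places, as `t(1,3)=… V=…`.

span = t_max - t_min = 2.56 - 0.94 = 1.620
L(1,3) = 126, L_eff = 1 - 126/255 = 0.505882 (inverted)
t(1,3) = 2.56 - 1.620·0.505882 = 1.740
Σt over all 11·7 pixels = 2338/17 ≈ 137.5294118
V = pitch²·Σt = 0.87²·2338/17 = 104.096

t(1,3)=1.740 V=104.096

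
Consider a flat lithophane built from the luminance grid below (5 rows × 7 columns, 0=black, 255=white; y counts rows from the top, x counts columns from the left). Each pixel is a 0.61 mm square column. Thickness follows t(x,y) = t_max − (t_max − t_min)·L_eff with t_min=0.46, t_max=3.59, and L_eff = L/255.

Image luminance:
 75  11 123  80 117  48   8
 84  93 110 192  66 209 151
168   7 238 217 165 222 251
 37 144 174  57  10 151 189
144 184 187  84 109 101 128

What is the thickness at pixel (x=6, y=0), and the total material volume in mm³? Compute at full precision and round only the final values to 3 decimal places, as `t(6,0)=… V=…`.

t(6,0)=3.492 V=26.959

span = t_max - t_min = 3.59 - 0.46 = 3.130
L(6,0) = 8, L_eff = 8/255 = 0.031373
t(6,0) = 3.59 - 3.130·0.031373 = 3.492
Σt over all 5·7 pixels = 1847533/25500 ≈ 72.4522745
V = pitch²·Σt = 0.61²·1847533/25500 = 26.959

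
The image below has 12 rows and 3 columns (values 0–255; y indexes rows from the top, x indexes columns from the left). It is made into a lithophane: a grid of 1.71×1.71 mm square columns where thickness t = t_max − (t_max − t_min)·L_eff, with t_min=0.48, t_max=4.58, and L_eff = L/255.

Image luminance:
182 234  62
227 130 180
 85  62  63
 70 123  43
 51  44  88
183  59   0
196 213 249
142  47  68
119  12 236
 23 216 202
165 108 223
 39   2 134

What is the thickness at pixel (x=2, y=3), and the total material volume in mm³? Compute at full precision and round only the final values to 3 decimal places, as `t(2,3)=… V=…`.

span = t_max - t_min = 4.58 - 0.48 = 4.100
L(2,3) = 43, L_eff = 43/255 = 0.168627
t(2,3) = 4.58 - 4.100·0.168627 = 3.889
Σt over all 12·3 pixels = 122482/1275 ≈ 96.0643137
V = pitch²·Σt = 1.71²·122482/1275 = 280.902

t(2,3)=3.889 V=280.902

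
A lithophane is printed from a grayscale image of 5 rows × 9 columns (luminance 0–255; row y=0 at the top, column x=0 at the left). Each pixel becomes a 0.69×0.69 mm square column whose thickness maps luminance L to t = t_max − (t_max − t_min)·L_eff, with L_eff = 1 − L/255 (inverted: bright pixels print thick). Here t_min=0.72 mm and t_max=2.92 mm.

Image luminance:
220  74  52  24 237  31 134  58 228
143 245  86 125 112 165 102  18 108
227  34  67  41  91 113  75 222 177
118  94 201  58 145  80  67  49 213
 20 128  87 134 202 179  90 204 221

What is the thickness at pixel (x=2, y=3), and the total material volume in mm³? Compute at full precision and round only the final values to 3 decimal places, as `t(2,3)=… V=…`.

t(2,3)=2.454 V=38.013

span = t_max - t_min = 2.92 - 0.72 = 2.200
L(2,3) = 201, L_eff = 1 - 201/255 = 0.211765 (inverted)
t(2,3) = 2.92 - 2.200·0.211765 = 2.454
Σt over all 5·9 pixels = 33933/425 ≈ 79.8423529
V = pitch²·Σt = 0.69²·33933/425 = 38.013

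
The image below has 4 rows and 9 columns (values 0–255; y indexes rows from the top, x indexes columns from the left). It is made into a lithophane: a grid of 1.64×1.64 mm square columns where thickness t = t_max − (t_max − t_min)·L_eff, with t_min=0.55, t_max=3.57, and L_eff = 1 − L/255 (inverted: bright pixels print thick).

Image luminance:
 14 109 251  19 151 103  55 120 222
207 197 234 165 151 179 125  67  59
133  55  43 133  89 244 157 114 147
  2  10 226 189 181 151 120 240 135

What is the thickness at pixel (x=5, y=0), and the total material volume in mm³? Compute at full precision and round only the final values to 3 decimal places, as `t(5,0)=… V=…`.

t(5,0)=1.770 V=206.054

span = t_max - t_min = 3.57 - 0.55 = 3.020
L(5,0) = 103, L_eff = 1 - 103/255 = 0.596078 (inverted)
t(5,0) = 3.57 - 3.020·0.596078 = 1.770
Σt over all 4·9 pixels = 325599/4250 ≈ 76.6115294
V = pitch²·Σt = 1.64²·325599/4250 = 206.054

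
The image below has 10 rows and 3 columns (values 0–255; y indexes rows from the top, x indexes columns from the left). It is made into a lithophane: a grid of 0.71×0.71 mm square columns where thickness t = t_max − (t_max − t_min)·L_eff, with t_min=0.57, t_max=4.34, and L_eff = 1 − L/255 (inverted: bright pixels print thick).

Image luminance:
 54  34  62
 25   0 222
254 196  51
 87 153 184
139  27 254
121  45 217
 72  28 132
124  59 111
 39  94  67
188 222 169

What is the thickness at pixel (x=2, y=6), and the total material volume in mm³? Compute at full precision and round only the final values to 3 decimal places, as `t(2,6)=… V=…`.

t(2,6)=2.522 V=34.183

span = t_max - t_min = 4.34 - 0.57 = 3.770
L(2,6) = 132, L_eff = 1 - 132/255 = 0.482353 (inverted)
t(2,6) = 4.34 - 3.770·0.482353 = 2.522
Σt over all 10·3 pixels = 86458/1275 ≈ 67.8101961
V = pitch²·Σt = 0.71²·86458/1275 = 34.183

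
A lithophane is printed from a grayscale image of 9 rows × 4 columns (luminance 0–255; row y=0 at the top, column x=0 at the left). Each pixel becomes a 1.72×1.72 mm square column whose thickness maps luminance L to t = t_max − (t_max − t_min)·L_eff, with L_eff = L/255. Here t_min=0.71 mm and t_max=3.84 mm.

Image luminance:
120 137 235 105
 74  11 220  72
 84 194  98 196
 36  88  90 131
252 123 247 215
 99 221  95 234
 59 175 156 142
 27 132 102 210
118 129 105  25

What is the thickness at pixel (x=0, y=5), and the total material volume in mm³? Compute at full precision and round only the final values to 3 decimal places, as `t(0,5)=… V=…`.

t(0,5)=2.625 V=236.229

span = t_max - t_min = 3.84 - 0.71 = 3.130
L(0,5) = 99, L_eff = 99/255 = 0.388235
t(0,5) = 3.84 - 3.130·0.388235 = 2.625
Σt over all 9·4 pixels = 2036179/25500 ≈ 79.8501569
V = pitch²·Σt = 1.72²·2036179/25500 = 236.229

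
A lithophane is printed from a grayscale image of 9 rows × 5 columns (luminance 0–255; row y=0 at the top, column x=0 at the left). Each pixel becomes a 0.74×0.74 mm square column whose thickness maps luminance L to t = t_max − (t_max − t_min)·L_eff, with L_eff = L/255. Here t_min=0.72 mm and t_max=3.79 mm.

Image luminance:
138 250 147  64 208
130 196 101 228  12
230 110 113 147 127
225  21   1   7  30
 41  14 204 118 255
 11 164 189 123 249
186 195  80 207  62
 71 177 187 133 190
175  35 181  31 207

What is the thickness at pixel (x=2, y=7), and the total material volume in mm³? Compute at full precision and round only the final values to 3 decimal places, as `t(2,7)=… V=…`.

t(2,7)=1.539 V=54.035

span = t_max - t_min = 3.79 - 0.72 = 3.070
L(2,7) = 187, L_eff = 187/255 = 0.733333
t(2,7) = 3.79 - 3.070·0.733333 = 1.539
Σt over all 9·5 pixels = 167749/1700 ≈ 98.6758824
V = pitch²·Σt = 0.74²·167749/1700 = 54.035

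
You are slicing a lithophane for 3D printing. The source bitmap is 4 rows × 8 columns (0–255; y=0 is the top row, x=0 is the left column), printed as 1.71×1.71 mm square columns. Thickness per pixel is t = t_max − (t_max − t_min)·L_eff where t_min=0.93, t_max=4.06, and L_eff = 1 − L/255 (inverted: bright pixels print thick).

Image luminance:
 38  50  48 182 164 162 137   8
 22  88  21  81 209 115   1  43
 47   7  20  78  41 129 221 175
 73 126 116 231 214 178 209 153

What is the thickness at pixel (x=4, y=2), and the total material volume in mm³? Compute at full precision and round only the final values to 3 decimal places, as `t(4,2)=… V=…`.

t(4,2)=1.433 V=208.587

span = t_max - t_min = 4.06 - 0.93 = 3.130
L(4,2) = 41, L_eff = 1 - 41/255 = 0.839216 (inverted)
t(4,2) = 4.06 - 3.130·0.839216 = 1.433
Σt over all 4·8 pixels = 606337/8500 ≈ 71.3337647
V = pitch²·Σt = 1.71²·606337/8500 = 208.587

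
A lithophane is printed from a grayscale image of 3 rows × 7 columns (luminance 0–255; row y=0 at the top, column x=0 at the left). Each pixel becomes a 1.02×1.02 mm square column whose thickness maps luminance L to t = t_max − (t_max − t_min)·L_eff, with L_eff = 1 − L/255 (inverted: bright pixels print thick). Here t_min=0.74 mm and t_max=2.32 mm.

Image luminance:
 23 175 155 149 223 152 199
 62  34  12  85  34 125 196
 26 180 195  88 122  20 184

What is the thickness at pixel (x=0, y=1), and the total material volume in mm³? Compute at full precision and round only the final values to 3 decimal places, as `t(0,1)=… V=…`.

t(0,1)=1.124 V=31.891

span = t_max - t_min = 2.32 - 0.74 = 1.580
L(0,1) = 62, L_eff = 1 - 62/255 = 0.756863 (inverted)
t(0,1) = 2.32 - 1.580·0.756863 = 1.124
Σt over all 3·7 pixels = 65136/2125 ≈ 30.6522353
V = pitch²·Σt = 1.02²·65136/2125 = 31.891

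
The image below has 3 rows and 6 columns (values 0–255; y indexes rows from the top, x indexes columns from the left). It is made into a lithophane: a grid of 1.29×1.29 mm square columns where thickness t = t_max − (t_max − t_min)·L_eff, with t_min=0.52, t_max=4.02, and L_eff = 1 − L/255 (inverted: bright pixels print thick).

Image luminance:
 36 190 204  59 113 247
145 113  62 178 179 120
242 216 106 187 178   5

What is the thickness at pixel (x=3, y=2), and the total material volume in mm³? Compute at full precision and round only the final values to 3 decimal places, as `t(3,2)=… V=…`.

span = t_max - t_min = 4.02 - 0.52 = 3.500
L(3,2) = 187, L_eff = 1 - 187/255 = 0.266667 (inverted)
t(3,2) = 4.02 - 3.500·0.266667 = 3.087
Σt over all 3·6 pixels = 19028/425 ≈ 44.7717647
V = pitch²·Σt = 1.29²·19028/425 = 74.505

t(3,2)=3.087 V=74.505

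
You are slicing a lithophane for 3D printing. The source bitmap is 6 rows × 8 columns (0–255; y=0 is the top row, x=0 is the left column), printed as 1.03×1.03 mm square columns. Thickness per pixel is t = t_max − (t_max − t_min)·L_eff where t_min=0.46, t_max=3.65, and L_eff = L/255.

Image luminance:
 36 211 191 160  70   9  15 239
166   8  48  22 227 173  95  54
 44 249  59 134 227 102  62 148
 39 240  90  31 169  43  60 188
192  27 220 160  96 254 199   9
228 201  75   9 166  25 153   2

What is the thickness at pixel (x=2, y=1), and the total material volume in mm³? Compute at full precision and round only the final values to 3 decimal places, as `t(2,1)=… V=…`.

span = t_max - t_min = 3.65 - 0.46 = 3.190
L(2,1) = 48, L_eff = 48/255 = 0.188235
t(2,1) = 3.65 - 3.190·0.188235 = 3.050
Σt over all 6·8 pixels = 35643/340 ≈ 104.8323529
V = pitch²·Σt = 1.03²·35643/340 = 111.217

t(2,1)=3.050 V=111.217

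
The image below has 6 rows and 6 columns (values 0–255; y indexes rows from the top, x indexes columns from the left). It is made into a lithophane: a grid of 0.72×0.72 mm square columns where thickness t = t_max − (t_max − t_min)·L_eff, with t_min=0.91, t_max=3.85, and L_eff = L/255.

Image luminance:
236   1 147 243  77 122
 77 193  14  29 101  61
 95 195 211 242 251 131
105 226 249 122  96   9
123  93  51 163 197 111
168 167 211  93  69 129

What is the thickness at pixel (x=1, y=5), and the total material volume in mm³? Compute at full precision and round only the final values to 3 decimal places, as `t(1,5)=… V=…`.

span = t_max - t_min = 3.85 - 0.91 = 2.940
L(1,5) = 167, L_eff = 167/255 = 0.654902
t(1,5) = 3.85 - 2.940·0.654902 = 1.925
Σt over all 6·6 pixels = 176729/2125 ≈ 83.1665882
V = pitch²·Σt = 0.72²·176729/2125 = 43.114

t(1,5)=1.925 V=43.114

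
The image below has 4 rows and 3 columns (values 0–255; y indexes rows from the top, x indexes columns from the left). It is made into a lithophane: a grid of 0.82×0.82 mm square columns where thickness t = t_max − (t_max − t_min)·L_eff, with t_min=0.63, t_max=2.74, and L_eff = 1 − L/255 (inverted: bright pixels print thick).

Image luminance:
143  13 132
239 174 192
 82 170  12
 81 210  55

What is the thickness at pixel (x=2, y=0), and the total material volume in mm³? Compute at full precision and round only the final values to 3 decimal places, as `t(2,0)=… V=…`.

span = t_max - t_min = 2.74 - 0.63 = 2.110
L(2,0) = 132, L_eff = 1 - 132/255 = 0.482353 (inverted)
t(2,0) = 2.74 - 2.110·0.482353 = 1.722
Σt over all 4·3 pixels = 169971/8500 ≈ 19.9965882
V = pitch²·Σt = 0.82²·169971/8500 = 13.446

t(2,0)=1.722 V=13.446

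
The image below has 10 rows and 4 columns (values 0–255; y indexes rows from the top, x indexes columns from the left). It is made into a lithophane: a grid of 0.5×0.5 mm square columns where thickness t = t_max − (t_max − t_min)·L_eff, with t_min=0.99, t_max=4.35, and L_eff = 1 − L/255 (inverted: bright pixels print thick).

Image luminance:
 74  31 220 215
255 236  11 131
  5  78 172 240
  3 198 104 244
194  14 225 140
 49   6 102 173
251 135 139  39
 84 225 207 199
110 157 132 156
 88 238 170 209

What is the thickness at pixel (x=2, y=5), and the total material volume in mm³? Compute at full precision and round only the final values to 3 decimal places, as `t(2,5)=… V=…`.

span = t_max - t_min = 4.35 - 0.99 = 3.360
L(2,5) = 102, L_eff = 1 - 102/255 = 0.600000 (inverted)
t(2,5) = 4.35 - 3.360·0.600000 = 2.334
Σt over all 10·4 pixels = 242602/2125 ≈ 114.1656471
V = pitch²·Σt = 0.5²·242602/2125 = 28.541

t(2,5)=2.334 V=28.541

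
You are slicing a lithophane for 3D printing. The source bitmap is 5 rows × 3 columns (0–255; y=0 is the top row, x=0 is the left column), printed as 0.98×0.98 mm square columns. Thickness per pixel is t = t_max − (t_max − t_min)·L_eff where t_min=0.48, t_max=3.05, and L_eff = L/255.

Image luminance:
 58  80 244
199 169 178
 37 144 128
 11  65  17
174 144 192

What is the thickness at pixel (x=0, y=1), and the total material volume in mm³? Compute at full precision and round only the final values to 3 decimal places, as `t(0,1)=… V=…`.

span = t_max - t_min = 3.05 - 0.48 = 2.570
L(0,1) = 199, L_eff = 199/255 = 0.780392
t(0,1) = 3.05 - 2.570·0.780392 = 1.044
Σt over all 5·3 pixels = 138749/5100 ≈ 27.2056863
V = pitch²·Σt = 0.98²·138749/5100 = 26.128

t(0,1)=1.044 V=26.128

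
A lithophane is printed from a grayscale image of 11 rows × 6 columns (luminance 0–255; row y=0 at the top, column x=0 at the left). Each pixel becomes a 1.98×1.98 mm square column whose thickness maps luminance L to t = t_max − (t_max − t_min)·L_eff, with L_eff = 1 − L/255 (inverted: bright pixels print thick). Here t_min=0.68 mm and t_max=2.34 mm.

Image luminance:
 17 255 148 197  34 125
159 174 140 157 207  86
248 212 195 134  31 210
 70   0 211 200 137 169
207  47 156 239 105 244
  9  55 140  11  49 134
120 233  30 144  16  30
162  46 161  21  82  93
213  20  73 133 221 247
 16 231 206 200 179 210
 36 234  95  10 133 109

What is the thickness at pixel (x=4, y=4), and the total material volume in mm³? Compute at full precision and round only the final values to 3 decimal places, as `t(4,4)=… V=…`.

span = t_max - t_min = 2.34 - 0.68 = 1.660
L(4,4) = 105, L_eff = 1 - 105/255 = 0.588235 (inverted)
t(4,4) = 2.34 - 1.660·0.588235 = 1.364
Σt over all 11·6 pixels = 214558/2125 ≈ 100.9684706
V = pitch²·Σt = 1.98²·214558/2125 = 395.837

t(4,4)=1.364 V=395.837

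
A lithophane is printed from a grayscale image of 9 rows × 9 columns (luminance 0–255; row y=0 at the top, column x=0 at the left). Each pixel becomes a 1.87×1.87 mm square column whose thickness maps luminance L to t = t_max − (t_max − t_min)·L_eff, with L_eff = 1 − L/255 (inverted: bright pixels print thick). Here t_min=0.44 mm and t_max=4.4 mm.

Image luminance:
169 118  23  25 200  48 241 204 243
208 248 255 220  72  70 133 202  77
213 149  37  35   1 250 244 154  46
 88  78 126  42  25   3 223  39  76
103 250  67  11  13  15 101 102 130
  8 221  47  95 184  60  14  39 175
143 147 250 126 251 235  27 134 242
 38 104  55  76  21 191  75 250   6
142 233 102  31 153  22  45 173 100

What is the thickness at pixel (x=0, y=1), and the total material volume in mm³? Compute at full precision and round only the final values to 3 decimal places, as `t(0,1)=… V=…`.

t(0,1)=3.670 V=645.521

span = t_max - t_min = 4.4 - 0.44 = 3.960
L(0,1) = 208, L_eff = 1 - 208/255 = 0.184314 (inverted)
t(0,1) = 4.4 - 3.960·0.184314 = 3.670
Σt over all 9·9 pixels = 392271/2125 ≈ 184.5981176
V = pitch²·Σt = 1.87²·392271/2125 = 645.521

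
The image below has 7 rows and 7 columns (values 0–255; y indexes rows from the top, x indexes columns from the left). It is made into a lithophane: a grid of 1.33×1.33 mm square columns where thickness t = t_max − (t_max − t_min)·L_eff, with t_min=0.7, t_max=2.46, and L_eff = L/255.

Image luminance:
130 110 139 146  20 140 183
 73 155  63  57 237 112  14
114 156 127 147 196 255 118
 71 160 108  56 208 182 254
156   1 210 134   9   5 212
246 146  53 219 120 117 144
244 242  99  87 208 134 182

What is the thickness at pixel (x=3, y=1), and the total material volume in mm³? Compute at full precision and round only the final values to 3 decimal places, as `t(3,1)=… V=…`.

t(3,1)=2.067 V=131.436

span = t_max - t_min = 2.46 - 0.7 = 1.760
L(3,1) = 57, L_eff = 57/255 = 0.223529
t(3,1) = 2.46 - 1.760·0.223529 = 2.067
Σt over all 7·7 pixels = 315791/4250 ≈ 74.3037647
V = pitch²·Σt = 1.33²·315791/4250 = 131.436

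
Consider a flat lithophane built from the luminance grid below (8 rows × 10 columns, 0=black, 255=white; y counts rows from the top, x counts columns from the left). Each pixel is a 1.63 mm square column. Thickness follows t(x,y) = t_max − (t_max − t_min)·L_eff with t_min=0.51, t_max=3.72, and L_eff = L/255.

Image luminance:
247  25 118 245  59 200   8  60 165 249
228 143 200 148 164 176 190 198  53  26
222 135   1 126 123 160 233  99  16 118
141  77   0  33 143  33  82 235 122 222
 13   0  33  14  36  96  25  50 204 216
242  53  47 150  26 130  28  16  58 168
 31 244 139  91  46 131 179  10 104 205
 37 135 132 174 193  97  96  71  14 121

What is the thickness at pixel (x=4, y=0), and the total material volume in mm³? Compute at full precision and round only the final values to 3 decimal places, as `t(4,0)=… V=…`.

span = t_max - t_min = 3.72 - 0.51 = 3.210
L(4,0) = 59, L_eff = 59/255 = 0.231373
t(4,0) = 3.72 - 3.210·0.231373 = 2.977
Σt over all 8·10 pixels = 183.324
V = pitch²·Σt = 1.63²·183.324 = 487.074

t(4,0)=2.977 V=487.074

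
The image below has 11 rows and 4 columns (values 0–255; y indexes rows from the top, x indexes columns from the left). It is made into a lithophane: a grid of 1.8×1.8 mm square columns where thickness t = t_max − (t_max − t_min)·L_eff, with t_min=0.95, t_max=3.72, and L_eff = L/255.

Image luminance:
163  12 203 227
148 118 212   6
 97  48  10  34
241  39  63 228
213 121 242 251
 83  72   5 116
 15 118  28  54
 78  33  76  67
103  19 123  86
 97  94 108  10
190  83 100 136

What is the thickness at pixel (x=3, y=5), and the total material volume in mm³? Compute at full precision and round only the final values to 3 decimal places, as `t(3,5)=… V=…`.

span = t_max - t_min = 3.72 - 0.95 = 2.770
L(3,5) = 116, L_eff = 116/255 = 0.454902
t(3,5) = 3.72 - 2.770·0.454902 = 2.460
Σt over all 11·4 pixels = 58159/510 ≈ 114.0372549
V = pitch²·Σt = 1.8²·58159/510 = 369.481

t(3,5)=2.460 V=369.481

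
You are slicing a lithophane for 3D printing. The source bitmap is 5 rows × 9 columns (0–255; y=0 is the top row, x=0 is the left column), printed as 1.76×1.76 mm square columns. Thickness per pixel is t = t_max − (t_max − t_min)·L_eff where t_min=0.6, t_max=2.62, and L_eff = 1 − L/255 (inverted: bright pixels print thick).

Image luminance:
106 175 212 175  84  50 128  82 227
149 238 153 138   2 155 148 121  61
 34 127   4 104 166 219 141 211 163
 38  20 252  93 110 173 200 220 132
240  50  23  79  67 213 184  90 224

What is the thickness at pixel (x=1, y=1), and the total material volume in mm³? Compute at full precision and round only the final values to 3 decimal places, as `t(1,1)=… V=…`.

span = t_max - t_min = 2.62 - 0.6 = 2.020
L(1,1) = 238, L_eff = 1 - 238/255 = 0.066667 (inverted)
t(1,1) = 2.62 - 2.020·0.066667 = 2.485
Σt over all 5·9 pixels = 948331/12750 ≈ 74.3789020
V = pitch²·Σt = 1.76²·948331/12750 = 230.396

t(1,1)=2.485 V=230.396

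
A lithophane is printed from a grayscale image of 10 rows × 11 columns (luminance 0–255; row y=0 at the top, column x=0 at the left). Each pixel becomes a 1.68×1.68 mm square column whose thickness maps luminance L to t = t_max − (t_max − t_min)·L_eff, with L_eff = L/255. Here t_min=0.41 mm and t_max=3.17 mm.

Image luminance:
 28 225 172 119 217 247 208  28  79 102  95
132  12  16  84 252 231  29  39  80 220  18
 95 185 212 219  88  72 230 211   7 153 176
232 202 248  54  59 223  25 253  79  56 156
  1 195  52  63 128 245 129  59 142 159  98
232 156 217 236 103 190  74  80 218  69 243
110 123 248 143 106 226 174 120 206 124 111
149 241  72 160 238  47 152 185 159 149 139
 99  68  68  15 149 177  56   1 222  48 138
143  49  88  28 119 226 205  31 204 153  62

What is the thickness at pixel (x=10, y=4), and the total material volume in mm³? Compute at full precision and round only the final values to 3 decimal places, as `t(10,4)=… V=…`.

span = t_max - t_min = 3.17 - 0.41 = 2.760
L(10,4) = 98, L_eff = 98/255 = 0.384314
t(10,4) = 3.17 - 2.760·0.384314 = 2.109
Σt over all 10·11 pixels = 189.724
V = pitch²·Σt = 1.68²·189.724 = 535.477

t(10,4)=2.109 V=535.477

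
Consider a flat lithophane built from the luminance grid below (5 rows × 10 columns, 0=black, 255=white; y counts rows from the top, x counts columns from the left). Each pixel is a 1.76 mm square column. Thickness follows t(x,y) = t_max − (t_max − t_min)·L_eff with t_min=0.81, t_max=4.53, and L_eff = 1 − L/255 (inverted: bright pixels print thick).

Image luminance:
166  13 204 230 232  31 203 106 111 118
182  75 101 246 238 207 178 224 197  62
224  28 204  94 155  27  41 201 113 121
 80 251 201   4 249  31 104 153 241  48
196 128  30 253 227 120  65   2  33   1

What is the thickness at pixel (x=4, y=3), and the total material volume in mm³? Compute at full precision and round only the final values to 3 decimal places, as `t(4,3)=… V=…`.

span = t_max - t_min = 4.53 - 0.81 = 3.720
L(4,3) = 249, L_eff = 1 - 249/255 = 0.023529 (inverted)
t(4,3) = 4.53 - 3.720·0.023529 = 4.442
Σt over all 5·10 pixels = 138.956
V = pitch²·Σt = 1.76²·138.956 = 430.430

t(4,3)=4.442 V=430.430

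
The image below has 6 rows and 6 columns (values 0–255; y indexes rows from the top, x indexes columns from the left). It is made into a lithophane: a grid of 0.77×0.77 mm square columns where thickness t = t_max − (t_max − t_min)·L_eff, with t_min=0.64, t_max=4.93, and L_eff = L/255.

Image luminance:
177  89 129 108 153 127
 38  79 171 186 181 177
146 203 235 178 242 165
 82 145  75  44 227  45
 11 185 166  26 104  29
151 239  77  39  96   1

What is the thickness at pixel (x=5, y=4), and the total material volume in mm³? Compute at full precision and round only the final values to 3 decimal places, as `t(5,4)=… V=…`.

span = t_max - t_min = 4.93 - 0.64 = 4.290
L(5,4) = 29, L_eff = 29/255 = 0.113725
t(5,4) = 4.93 - 4.290·0.113725 = 4.442
Σt over all 6·6 pixels = 430681/4250 ≈ 101.3367059
V = pitch²·Σt = 0.77²·430681/4250 = 60.083

t(5,4)=4.442 V=60.083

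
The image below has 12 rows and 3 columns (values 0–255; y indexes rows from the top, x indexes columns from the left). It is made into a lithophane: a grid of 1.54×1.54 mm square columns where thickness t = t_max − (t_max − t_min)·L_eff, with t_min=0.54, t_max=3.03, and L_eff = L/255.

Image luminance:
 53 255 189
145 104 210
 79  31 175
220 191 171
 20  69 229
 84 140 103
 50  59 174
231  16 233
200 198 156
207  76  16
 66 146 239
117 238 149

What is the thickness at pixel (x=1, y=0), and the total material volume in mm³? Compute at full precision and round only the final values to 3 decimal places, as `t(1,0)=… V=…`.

span = t_max - t_min = 3.03 - 0.54 = 2.490
L(1,0) = 255, L_eff = 255/255 = 1.000000
t(1,0) = 3.03 - 2.490·1.000000 = 0.540
Σt over all 12·3 pixels = 508943/8500 ≈ 59.8756471
V = pitch²·Σt = 1.54²·508943/8500 = 142.001

t(1,0)=0.540 V=142.001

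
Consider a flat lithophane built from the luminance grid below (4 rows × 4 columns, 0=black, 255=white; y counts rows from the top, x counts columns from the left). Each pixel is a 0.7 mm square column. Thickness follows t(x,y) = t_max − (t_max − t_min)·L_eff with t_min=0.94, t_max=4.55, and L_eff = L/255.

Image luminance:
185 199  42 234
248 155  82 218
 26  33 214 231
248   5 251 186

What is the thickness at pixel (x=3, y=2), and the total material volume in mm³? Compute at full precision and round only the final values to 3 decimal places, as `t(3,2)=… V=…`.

t(3,2)=1.280 V=17.934

span = t_max - t_min = 4.55 - 0.94 = 3.610
L(3,2) = 231, L_eff = 231/255 = 0.905882
t(3,2) = 4.55 - 3.610·0.905882 = 1.280
Σt over all 4·4 pixels = 933323/25500 ≈ 36.6009020
V = pitch²·Σt = 0.7²·933323/25500 = 17.934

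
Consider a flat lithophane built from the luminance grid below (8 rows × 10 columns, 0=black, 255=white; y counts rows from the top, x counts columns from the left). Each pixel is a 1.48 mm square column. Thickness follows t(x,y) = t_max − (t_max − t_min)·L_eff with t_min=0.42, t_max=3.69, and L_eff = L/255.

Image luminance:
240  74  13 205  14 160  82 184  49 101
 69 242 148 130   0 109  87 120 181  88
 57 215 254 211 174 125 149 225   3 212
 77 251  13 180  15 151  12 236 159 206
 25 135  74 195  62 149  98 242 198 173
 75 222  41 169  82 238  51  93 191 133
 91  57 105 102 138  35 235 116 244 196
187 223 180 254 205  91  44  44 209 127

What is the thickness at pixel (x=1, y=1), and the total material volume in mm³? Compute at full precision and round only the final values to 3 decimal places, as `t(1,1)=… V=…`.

t(1,1)=0.587 V=344.653

span = t_max - t_min = 3.69 - 0.42 = 3.270
L(1,1) = 242, L_eff = 242/255 = 0.949020
t(1,1) = 3.69 - 3.270·0.949020 = 0.587
Σt over all 8·10 pixels = 26749/170 ≈ 157.3470588
V = pitch²·Σt = 1.48²·26749/170 = 344.653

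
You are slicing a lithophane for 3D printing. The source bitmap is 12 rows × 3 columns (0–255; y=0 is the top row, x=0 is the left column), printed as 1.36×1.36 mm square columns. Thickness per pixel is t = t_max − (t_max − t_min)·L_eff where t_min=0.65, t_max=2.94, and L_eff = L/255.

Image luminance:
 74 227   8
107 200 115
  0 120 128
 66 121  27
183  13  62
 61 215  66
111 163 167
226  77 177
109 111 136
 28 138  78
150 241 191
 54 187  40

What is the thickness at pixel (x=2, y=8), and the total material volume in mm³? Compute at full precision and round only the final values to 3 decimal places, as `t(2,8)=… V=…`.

span = t_max - t_min = 2.94 - 0.65 = 2.290
L(2,8) = 136, L_eff = 136/255 = 0.533333
t(2,8) = 2.94 - 2.290·0.533333 = 1.719
Σt over all 12·3 pixels = 1742387/25500 ≈ 68.3289020
V = pitch²·Σt = 1.36²·1742387/25500 = 126.381

t(2,8)=1.719 V=126.381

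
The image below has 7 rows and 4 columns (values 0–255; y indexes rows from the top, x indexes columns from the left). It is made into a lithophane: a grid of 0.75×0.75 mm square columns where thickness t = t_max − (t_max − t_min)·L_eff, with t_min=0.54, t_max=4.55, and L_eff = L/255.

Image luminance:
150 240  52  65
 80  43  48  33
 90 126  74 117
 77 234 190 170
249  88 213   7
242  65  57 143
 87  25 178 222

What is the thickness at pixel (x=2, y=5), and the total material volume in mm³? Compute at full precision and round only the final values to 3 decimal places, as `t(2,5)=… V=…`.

span = t_max - t_min = 4.55 - 0.54 = 4.010
L(2,5) = 57, L_eff = 57/255 = 0.223529
t(2,5) = 4.55 - 4.010·0.223529 = 3.654
Σt over all 7·4 pixels = 379867/5100 ≈ 74.4837255
V = pitch²·Σt = 0.75²·379867/5100 = 41.897

t(2,5)=3.654 V=41.897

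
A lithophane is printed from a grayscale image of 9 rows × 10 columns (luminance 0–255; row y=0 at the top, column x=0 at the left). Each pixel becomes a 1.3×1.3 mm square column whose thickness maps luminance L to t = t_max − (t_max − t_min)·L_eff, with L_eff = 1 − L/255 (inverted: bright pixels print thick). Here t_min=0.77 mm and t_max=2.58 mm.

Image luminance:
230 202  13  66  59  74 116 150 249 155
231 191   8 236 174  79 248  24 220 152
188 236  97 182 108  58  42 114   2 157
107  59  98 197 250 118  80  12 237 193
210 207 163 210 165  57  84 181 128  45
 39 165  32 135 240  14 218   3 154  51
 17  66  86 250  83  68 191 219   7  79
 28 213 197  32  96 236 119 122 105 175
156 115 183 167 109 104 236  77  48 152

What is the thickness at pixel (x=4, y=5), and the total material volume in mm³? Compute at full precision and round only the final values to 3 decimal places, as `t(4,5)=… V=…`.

span = t_max - t_min = 2.58 - 0.77 = 1.810
L(4,5) = 240, L_eff = 1 - 240/255 = 0.058824 (inverted)
t(4,5) = 2.58 - 1.810·0.058824 = 2.474
Σt over all 9·10 pixels = 1291873/8500 ≈ 151.9850588
V = pitch²·Σt = 1.3²·1291873/8500 = 256.855

t(4,5)=2.474 V=256.855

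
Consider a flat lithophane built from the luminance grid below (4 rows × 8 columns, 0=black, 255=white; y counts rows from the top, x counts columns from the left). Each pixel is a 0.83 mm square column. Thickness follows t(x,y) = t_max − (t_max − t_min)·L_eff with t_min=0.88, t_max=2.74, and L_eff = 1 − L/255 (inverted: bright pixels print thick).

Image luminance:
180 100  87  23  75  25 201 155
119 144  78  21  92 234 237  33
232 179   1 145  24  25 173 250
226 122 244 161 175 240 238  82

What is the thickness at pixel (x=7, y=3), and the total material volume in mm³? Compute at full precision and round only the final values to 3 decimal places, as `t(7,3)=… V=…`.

t(7,3)=1.478 V=41.112

span = t_max - t_min = 2.74 - 0.88 = 1.860
L(7,3) = 82, L_eff = 1 - 82/255 = 0.678431 (inverted)
t(7,3) = 2.74 - 1.860·0.678431 = 1.478
Σt over all 4·8 pixels = 253631/4250 ≈ 59.6778824
V = pitch²·Σt = 0.83²·253631/4250 = 41.112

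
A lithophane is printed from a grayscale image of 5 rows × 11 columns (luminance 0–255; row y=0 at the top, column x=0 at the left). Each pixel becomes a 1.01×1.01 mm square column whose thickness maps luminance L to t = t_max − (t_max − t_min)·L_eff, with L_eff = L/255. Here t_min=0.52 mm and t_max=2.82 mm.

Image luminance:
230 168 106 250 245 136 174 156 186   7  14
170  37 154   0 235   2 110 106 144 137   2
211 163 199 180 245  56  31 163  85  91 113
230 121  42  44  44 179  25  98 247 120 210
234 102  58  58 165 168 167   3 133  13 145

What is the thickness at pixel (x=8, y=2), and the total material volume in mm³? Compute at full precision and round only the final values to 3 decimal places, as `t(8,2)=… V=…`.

span = t_max - t_min = 2.82 - 0.52 = 2.300
L(8,2) = 85, L_eff = 85/255 = 0.333333
t(8,2) = 2.82 - 2.300·0.333333 = 2.053
Σt over all 5·11 pixels = 78843/850 ≈ 92.7564706
V = pitch²·Σt = 1.01²·78843/850 = 94.621

t(8,2)=2.053 V=94.621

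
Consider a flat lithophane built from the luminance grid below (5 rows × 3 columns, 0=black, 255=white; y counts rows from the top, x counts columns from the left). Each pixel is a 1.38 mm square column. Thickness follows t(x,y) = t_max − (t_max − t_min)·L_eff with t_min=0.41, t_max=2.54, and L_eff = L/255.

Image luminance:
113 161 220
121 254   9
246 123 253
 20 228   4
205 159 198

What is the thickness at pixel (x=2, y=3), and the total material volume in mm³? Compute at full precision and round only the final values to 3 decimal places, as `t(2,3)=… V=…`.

span = t_max - t_min = 2.54 - 0.41 = 2.130
L(2,3) = 4, L_eff = 4/255 = 0.015686
t(2,3) = 2.54 - 2.130·0.015686 = 2.507
Σt over all 5·3 pixels = 39889/2125 ≈ 18.7712941
V = pitch²·Σt = 1.38²·39889/2125 = 35.748

t(2,3)=2.507 V=35.748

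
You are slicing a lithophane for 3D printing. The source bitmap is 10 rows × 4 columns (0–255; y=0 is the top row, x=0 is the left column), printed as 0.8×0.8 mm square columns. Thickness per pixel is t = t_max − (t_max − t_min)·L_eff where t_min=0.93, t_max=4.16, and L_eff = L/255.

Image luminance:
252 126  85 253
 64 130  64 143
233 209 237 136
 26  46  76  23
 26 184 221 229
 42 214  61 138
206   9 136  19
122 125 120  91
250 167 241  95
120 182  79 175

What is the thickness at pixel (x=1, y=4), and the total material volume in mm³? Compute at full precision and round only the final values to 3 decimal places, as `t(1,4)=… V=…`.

span = t_max - t_min = 4.16 - 0.93 = 3.230
L(1,4) = 184, L_eff = 184/255 = 0.721569
t(1,4) = 4.16 - 3.230·0.721569 = 1.829
Σt over all 10·4 pixels = 98.57
V = pitch²·Σt = 0.8²·98.57 = 63.085

t(1,4)=1.829 V=63.085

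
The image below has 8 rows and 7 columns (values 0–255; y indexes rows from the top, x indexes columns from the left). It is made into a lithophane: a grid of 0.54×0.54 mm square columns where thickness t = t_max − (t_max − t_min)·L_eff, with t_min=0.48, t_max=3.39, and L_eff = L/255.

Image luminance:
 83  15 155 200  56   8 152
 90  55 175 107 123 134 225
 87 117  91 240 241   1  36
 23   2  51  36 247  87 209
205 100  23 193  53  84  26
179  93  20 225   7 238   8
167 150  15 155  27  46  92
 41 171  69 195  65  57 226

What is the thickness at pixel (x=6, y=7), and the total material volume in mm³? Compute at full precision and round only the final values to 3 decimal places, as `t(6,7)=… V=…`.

t(6,7)=0.811 V=35.471

span = t_max - t_min = 3.39 - 0.48 = 2.910
L(6,7) = 226, L_eff = 226/255 = 0.886275
t(6,7) = 3.39 - 2.910·0.886275 = 0.811
Σt over all 8·7 pixels = 258492/2125 ≈ 121.6432941
V = pitch²·Σt = 0.54²·258492/2125 = 35.471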